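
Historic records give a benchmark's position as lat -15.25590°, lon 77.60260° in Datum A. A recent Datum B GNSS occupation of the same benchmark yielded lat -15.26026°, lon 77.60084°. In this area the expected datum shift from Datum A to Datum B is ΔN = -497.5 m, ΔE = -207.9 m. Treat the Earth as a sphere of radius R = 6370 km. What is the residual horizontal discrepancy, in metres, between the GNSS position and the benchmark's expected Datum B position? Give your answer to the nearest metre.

Observed coordinate differences: Δφ = -0.00436°, Δλ = -0.00176°.
Converting to metres (1° lat = 111177 m, cos φ = 0.964760): observed ΔN = -484.7 m, observed ΔE = -188.8 m.
Subtracting the expected shift leaves a residual of -484.7 − (-497.5) = 12.8 m north and -188.8 − (-207.9) = 19.1 m east.
Residual distance = √(12.8² + 19.1²) = 23.0 m.

23 m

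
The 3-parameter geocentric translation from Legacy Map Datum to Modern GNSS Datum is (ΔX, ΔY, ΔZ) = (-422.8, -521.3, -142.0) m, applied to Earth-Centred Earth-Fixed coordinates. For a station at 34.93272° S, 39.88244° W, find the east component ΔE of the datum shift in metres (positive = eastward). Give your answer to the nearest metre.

The local east axis at (φ, λ) is (−sin λ, cos λ, 0), so ΔE = −sin(-39.88244°)·(-422.8) + cos(-39.88244°)·(-521.3) = -671.13 m.

ΔE = -671 m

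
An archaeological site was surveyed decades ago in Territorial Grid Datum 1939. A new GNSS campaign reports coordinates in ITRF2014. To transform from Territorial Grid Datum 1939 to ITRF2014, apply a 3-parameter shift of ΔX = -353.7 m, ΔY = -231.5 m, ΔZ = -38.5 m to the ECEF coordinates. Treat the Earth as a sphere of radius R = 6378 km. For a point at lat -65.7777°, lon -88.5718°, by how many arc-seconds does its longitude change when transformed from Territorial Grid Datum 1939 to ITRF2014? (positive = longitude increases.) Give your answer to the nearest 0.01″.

Δλ = -28.33″

sin φ = -0.911961, cos φ = 0.410278, sin λ = -0.999689, cos λ = 0.024924.
East component: ΔE = −sin λ·ΔX + cos λ·ΔY = −(-0.999689)(-353.7) + (0.024924)(-231.5) = -359.36 m.
1° of latitude spans πR/180 = 111317 m; at latitude φ, 1° of longitude spans that × cos φ = 45671.0 m, so Δλ = -359.36 / 45671.0 × 3600 = -28.326″.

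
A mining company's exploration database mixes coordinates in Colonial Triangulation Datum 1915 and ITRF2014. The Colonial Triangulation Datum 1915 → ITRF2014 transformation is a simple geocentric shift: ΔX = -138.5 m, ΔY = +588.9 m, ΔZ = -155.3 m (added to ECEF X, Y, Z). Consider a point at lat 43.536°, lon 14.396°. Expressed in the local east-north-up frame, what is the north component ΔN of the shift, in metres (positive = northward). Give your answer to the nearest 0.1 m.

The local north axis is (−sin φ cos λ, −sin φ sin λ, cos φ), giving ΔN = 92.405 − 100.851 − 112.583 = -121.03 m.

ΔN = -121.0 m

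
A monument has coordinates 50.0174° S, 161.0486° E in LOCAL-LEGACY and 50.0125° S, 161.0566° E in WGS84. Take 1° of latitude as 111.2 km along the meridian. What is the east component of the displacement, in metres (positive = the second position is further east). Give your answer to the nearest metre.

Δφ = -50.0125° − -50.0174° = +0.0049°; Δλ = 161.0566° − 161.0486° = +0.0080°.
ΔN = Δφ × 111200 = 544.9 m; ΔE = Δλ × 111200 × cos(-50.0174°) = +0.0080 × 111200 × 0.642555 = 571.6 m.

ΔE = 572 m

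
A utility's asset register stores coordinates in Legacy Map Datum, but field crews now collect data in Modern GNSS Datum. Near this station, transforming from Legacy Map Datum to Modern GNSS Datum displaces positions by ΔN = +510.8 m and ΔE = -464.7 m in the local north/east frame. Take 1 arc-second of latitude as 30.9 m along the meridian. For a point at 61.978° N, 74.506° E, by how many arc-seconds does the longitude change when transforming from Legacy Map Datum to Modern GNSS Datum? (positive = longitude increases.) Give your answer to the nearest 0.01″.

Δλ = -32.01″

At latitude 61.978°, cos φ = 0.469811.
1″ of longitude at this latitude = 30.90 × cos φ = 14.5171 m, so Δλ = -464.7 / 14.5171 = -32.010″.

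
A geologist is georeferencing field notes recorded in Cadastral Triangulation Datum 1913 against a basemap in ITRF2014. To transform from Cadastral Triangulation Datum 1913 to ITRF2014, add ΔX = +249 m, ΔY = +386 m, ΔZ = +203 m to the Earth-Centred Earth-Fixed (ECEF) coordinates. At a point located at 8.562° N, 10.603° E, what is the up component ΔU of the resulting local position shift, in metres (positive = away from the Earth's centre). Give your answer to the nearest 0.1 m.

The local up (radial) axis is (cos φ cos λ, cos φ sin λ, sin φ), giving ΔU = 242.021 + 70.234 + 30.223 = 342.48 m.

ΔU = 342.5 m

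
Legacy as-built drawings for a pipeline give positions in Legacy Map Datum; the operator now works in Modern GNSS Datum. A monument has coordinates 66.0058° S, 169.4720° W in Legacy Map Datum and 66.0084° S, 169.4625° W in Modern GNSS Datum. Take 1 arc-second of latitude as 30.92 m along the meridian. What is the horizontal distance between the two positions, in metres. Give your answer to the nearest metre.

Δφ = -66.0084° − -66.0058° = -0.0026°; Δλ = -169.4625° − -169.4720° = +0.0095°.
1° of latitude = 3600 × 30.92 = 111312 m.
ΔN = Δφ × 111312 = -289.4 m; ΔE = Δλ × 111312 × cos(-66.0058°) = +0.0095 × 111312 × 0.406644 = 430.0 m.
Distance = √(ΔE² + ΔN²) = √(430.0² + (-289.4)²) = 518.3 m.

518 m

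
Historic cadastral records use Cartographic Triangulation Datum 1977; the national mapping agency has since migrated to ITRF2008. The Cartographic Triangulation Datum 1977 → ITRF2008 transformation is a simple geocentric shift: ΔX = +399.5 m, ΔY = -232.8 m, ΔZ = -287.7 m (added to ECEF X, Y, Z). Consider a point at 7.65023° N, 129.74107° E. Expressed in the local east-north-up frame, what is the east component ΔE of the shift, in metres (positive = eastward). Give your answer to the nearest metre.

ΔE = -158 m

The local east axis at (φ, λ) is (−sin λ, cos λ, 0), so ΔE = −sin(129.74107°)·399.5 + cos(129.74107°)·(-232.8) = -158.36 m.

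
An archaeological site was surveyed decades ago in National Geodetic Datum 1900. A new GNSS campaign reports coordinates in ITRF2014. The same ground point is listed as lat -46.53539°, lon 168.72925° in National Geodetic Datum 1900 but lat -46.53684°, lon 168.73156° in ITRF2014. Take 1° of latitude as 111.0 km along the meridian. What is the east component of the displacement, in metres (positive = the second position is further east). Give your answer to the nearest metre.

Δφ = -46.53684° − -46.53539° = -0.00145°; Δλ = 168.73156° − 168.72925° = +0.00231°.
ΔN = Δφ × 111000 = -160.9 m; ΔE = Δλ × 111000 × cos(-46.53539°) = +0.00231 × 111000 × 0.687906 = 176.4 m.

ΔE = 176 m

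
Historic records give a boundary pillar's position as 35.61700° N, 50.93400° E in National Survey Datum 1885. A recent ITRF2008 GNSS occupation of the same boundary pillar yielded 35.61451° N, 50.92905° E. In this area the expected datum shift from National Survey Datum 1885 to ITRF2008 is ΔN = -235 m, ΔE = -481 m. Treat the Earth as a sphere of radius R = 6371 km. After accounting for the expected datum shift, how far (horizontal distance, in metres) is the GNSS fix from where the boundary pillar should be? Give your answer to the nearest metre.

Observed coordinate differences: Δφ = -0.00249°, Δλ = -0.00495°.
Converting to metres (1° lat = 111195 m, cos φ = 0.812928): observed ΔN = -276.9 m, observed ΔE = -447.4 m.
Subtracting the expected shift leaves a residual of -276.9 − (-235) = -41.9 m north and -447.4 − (-481) = 33.6 m east.
Residual distance = √((-41.9)² + 33.6²) = 53.7 m.

54 m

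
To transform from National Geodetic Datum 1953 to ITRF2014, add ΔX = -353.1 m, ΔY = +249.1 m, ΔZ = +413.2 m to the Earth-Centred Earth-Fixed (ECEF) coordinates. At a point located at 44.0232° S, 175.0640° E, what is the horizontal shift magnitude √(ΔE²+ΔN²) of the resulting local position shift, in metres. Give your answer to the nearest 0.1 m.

The local east axis at (φ, λ) is (−sin λ, cos λ, 0), so ΔE = −sin(175.0640°)·(-353.1) + cos(175.0640°)·249.1 = -217.79 m.
The local north axis is (−sin φ cos λ, −sin φ sin λ, cos φ), giving ΔN = 244.477 + 14.895 + 297.115 = 556.49 m.
Horizontal magnitude = √(ΔE² + ΔN²) = √((-217.79)² + 556.49²) = 597.59 m.

597.6 m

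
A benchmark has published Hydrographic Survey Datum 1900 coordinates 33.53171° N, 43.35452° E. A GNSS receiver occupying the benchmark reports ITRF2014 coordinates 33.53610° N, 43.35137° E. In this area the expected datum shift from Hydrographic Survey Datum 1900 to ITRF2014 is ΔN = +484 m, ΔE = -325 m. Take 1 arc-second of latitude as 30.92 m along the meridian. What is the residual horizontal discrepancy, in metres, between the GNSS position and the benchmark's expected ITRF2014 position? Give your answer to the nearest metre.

Observed coordinate differences: Δφ = +0.00439°, Δλ = -0.00315°.
Converting to metres (1° lat = 111312 m, cos φ = 0.833580): observed ΔN = 488.7 m, observed ΔE = -292.3 m.
Subtracting the expected shift leaves a residual of 488.7 − (484) = 4.7 m north and -292.3 − (-325) = 32.7 m east.
Residual distance = √(4.7² + 32.7²) = 33.0 m.

33 m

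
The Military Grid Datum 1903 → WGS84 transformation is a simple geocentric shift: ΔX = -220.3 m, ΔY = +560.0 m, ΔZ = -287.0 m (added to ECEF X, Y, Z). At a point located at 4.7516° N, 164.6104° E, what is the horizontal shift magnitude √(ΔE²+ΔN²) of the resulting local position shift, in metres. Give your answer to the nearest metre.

576 m

The local east axis at (φ, λ) is (−sin λ, cos λ, 0), so ΔE = −sin(164.6104°)·(-220.3) + cos(164.6104°)·560.0 = -481.46 m.
The local north axis is (−sin φ cos λ, −sin φ sin λ, cos φ), giving ΔN = -17.594 − 12.311 − 286.014 = -315.92 m.
Horizontal magnitude = √(ΔE² + ΔN²) = √((-481.46)² + (-315.92)²) = 575.85 m.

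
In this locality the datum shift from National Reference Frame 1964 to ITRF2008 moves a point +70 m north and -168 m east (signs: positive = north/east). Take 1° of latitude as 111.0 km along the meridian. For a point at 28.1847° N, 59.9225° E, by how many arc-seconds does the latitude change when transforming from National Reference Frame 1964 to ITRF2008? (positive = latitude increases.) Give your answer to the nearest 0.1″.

Δφ = 2.3″

1° of latitude = 111.0 km, so Δφ = 70.0 / 111000 = 0.0006306° = 2.270″.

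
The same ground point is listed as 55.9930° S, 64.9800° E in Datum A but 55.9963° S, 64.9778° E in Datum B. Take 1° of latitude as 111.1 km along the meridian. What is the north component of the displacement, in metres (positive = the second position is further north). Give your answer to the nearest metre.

Δφ = -55.9963° − -55.9930° = -0.0033°; Δλ = 64.9778° − 64.9800° = -0.0022°.
ΔN = Δφ × 111100 = -366.6 m; ΔE = Δλ × 111100 × cos(-55.9930°) = -0.0022 × 111100 × 0.559294 = -136.7 m.

ΔN = -367 m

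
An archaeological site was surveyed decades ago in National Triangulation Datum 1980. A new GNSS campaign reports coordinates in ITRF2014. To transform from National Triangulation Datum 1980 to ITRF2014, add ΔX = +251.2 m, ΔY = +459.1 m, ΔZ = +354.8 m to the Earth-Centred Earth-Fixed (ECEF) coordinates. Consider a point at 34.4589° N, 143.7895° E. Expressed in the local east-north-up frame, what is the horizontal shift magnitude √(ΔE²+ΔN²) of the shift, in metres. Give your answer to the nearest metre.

578 m

At φ = 34.4589°, λ = 143.7895°: sin φ = 0.565815, cos φ = 0.824532, sin λ = 0.590754, cos λ = -0.806852.
ΔE = −sin λ·ΔX + cos λ·ΔY = −(0.590754)·(251.2) + (-0.806852)·(459.1) = -518.82 m.
ΔN = −sin φ cos λ·ΔX − sin φ sin λ·ΔY + cos φ·ΔZ = −(0.565815)(-0.806852)(251.2) − (0.565815)(0.590754)(459.1) + (0.824532)(354.8) = 253.77 m.
Horizontal magnitude = √(ΔE² + ΔN²) = √((-518.82)² + 253.77²) = 577.56 m.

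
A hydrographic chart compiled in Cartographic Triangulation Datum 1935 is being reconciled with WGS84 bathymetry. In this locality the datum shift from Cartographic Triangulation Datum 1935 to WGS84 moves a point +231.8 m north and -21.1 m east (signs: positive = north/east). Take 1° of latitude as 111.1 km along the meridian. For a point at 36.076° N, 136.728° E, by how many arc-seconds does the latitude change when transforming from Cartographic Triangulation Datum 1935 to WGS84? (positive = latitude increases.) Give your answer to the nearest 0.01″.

Δφ = 7.51″

1° of latitude = 111.1 km, so Δφ = 231.8 / 111100 = 0.0020864° = 7.511″.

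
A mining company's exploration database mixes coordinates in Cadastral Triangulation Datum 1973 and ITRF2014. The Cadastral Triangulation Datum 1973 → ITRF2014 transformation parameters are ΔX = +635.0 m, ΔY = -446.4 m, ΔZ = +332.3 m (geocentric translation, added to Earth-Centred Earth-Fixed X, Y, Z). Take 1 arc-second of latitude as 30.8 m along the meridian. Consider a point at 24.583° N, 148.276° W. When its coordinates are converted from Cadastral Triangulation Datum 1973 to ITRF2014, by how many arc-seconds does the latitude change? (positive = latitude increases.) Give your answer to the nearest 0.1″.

Δφ = 13.9″

sin φ = 0.416011, cos φ = 0.909360, sin λ = -0.525828, cos λ = -0.850591.
North component: ΔN = −sin φ cos λ·ΔX − sin φ sin λ·ΔY + cos φ·ΔZ = −(0.416011)(-0.850591)(635.0) − (0.416011)(-0.525828)(-446.4) + (0.909360)(332.3) = 429.23 m.
1° of latitude spans 3600 × 30.80 = 110880 m, so Δφ = 429.23 / 110880 × 3600 = 13.936″.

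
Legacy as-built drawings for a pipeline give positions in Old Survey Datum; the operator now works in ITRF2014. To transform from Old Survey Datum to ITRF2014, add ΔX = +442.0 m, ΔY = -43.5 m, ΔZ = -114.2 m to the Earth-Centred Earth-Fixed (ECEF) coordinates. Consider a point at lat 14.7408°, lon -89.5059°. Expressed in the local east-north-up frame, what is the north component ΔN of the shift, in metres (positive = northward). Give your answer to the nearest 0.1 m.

ΔN = -122.5 m

The local north axis is (−sin φ cos λ, −sin φ sin λ, cos φ), giving ΔN = -0.970 − 11.068 − 110.441 = -122.48 m.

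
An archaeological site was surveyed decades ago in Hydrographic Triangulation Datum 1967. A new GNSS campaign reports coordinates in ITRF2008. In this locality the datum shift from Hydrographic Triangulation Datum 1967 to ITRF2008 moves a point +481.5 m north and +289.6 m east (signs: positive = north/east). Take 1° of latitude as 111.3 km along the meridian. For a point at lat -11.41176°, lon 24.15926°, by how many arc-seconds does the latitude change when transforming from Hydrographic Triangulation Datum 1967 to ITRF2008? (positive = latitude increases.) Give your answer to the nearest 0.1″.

Δφ = 15.6″

1° of latitude = 111.3 km, so Δφ = 481.5 / 111300 = 0.0043261° = 15.574″.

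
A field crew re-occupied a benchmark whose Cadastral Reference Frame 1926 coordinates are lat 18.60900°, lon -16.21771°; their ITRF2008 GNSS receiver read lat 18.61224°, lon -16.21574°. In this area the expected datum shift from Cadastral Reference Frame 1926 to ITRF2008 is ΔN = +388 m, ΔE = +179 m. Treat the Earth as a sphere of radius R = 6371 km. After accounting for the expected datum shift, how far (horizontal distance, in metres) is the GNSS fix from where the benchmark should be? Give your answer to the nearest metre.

40 m

Observed coordinate differences: Δφ = +0.00324°, Δλ = +0.00197°.
Converting to metres (1° lat = 111195 m, cos φ = 0.947718): observed ΔN = 360.3 m, observed ΔE = 207.6 m.
Subtracting the expected shift leaves a residual of 360.3 − (388) = -27.7 m north and 207.6 − (179) = 28.6 m east.
Residual distance = √((-27.7)² + 28.6²) = 39.8 m.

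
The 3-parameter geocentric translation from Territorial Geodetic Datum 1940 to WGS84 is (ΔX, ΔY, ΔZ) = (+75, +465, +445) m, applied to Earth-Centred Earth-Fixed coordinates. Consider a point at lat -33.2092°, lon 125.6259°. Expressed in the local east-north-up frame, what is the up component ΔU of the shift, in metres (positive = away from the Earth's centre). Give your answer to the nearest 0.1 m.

The local up (radial) axis is (cos φ cos λ, cos φ sin λ, sin φ), giving ΔU = -36.552 + 316.238 − 243.725 = 35.96 m.

ΔU = 36.0 m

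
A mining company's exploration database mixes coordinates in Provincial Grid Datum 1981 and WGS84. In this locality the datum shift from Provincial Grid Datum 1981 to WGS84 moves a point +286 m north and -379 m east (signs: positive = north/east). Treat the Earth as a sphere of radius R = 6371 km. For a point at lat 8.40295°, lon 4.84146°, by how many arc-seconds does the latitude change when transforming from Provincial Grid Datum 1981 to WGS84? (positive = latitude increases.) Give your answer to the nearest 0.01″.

Δφ = 9.26″

On a sphere of radius R, 1 rad of latitude = R, so Δφ = ΔN / R = 286.0 / 6371000 = 4.4891e-05 rad = 9.259″.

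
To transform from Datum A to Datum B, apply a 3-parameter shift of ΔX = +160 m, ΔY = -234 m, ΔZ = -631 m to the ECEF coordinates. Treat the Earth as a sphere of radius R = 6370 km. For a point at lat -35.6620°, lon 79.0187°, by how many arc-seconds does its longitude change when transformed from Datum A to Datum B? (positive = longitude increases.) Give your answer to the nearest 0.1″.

sin φ = -0.583002, cos φ = 0.812470, sin λ = 0.981689, cos λ = 0.190489.
East component: ΔE = −sin λ·ΔX + cos λ·ΔY = −(0.981689)(160) + (0.190489)(-234) = -201.64 m.
1° of latitude spans πR/180 = 111177 m; at latitude φ, 1° of longitude spans that × cos φ = 90328.4 m, so Δλ = -201.64 / 90328.4 × 3600 = -8.036″.

Δλ = -8.0″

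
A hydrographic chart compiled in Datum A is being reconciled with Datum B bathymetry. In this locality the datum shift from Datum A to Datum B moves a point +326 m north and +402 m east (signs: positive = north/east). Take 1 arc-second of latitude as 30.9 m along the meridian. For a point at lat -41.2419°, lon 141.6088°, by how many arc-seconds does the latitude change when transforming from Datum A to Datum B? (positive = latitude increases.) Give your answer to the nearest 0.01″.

Δφ = 10.55″

1″ of latitude = 30.90 m, so Δφ = 326.0 / 30.90 = 10.550″.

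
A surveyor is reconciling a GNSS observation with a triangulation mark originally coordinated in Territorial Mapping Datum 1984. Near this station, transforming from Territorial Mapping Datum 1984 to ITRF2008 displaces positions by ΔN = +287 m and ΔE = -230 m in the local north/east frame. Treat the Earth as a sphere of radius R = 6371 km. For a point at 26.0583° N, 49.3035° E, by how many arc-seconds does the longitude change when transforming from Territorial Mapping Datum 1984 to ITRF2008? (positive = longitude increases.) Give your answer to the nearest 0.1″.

Δλ = -8.3″

At latitude 26.0583°, cos φ = 0.898348.
One radian of longitude at latitude φ spans R cos φ, so Δλ = ΔE / (R cos φ) = -230.0 / (6371000 × 0.898348) = -4.0186e-05 rad = -8.289″.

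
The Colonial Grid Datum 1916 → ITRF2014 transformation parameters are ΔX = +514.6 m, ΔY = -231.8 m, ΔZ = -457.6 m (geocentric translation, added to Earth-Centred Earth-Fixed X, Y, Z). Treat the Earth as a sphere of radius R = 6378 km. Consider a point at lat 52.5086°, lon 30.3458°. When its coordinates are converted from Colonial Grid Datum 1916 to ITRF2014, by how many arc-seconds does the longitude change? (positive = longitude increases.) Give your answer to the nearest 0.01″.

sin φ = 0.793445, cos φ = 0.608642, sin λ = 0.505218, cos λ = 0.862992.
East component: ΔE = −sin λ·ΔX + cos λ·ΔY = −(0.505218)(514.6) + (0.862992)(-231.8) = -460.03 m.
1° of latitude spans πR/180 = 111317 m; at latitude φ, 1° of longitude spans that × cos φ = 67752.3 m, so Δλ = -460.03 / 67752.3 × 3600 = -24.443″.

Δλ = -24.44″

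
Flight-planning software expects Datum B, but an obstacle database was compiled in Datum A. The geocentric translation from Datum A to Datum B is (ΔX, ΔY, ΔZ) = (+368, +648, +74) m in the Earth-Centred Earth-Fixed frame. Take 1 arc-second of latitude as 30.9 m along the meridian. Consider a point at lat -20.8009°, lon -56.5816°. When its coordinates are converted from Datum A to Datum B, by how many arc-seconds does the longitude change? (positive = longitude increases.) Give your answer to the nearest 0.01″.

sin φ = -0.355122, cos φ = 0.934820, sin λ = -0.834671, cos λ = 0.550749.
East component: ΔE = −sin λ·ΔX + cos λ·ΔY = −(-0.834671)(368) + (0.550749)(648) = 664.04 m.
1° of latitude spans 3600 × 30.90 = 111240 m; at latitude φ, 1° of longitude spans that × cos φ = 103989.4 m, so Δλ = 664.04 / 103989.4 × 3600 = 22.988″.

Δλ = 22.99″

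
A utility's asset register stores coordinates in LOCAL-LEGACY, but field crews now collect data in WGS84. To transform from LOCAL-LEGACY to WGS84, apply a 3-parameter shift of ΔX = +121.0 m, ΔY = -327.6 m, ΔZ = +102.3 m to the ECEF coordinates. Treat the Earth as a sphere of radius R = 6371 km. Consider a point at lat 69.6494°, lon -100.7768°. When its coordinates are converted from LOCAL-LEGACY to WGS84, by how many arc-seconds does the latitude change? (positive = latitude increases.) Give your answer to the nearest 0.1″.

sin φ = 0.937582, cos φ = 0.347764, sin λ = -0.982363, cos λ = -0.186984.
North component: ΔN = −sin φ cos λ·ΔX − sin φ sin λ·ΔY + cos φ·ΔZ = −(0.937582)(-0.186984)(121.0) − (0.937582)(-0.982363)(-327.6) + (0.347764)(102.3) = -244.95 m.
1° of latitude spans πR/180 = 111195 m, so Δφ = -244.95 / 111195 × 3600 = -7.930″.

Δφ = -7.9″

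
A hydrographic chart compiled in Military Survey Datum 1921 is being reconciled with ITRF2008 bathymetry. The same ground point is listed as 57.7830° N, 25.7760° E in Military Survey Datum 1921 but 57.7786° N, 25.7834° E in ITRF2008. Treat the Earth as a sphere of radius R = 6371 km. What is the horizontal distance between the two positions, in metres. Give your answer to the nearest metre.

Δφ = 57.7786° − 57.7830° = -0.0044°; Δλ = 25.7834° − 25.7760° = +0.0074°.
1° along a meridian = πR/180 = 111195 m.
ΔN = Δφ × 111195 = -489.3 m; ΔE = Δλ × 111195 × cos(57.7830°) = +0.0074 × 111195 × 0.533127 = 438.7 m.
Distance = √(ΔE² + ΔN²) = √(438.7² + (-489.3)²) = 657.1 m.

657 m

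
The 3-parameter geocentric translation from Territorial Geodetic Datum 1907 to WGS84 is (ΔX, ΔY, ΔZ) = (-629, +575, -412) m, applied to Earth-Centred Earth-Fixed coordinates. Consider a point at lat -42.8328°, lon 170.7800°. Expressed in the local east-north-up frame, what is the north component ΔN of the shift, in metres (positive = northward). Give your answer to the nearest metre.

ΔN = 183 m

At φ = -42.8328°, λ = 170.7800°: sin φ = -0.679861, cos φ = 0.733341, sin λ = 0.160226, cos λ = -0.987080.
ΔN = −sin φ cos λ·ΔX − sin φ sin λ·ΔY + cos φ·ΔZ = −(-0.679861)(-0.987080)(-629) − (-0.679861)(0.160226)(575) + (0.733341)(-412) = 182.61 m.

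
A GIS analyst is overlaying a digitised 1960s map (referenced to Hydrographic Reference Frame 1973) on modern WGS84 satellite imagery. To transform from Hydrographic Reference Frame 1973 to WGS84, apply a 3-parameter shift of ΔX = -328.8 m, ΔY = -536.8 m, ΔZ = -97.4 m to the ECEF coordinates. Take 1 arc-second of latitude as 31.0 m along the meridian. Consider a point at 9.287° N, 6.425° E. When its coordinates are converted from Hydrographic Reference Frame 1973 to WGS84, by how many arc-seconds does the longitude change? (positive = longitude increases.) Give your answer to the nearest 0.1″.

Δλ = -16.2″

sin φ = 0.161380, cos φ = 0.986892, sin λ = 0.111903, cos λ = 0.993719.
East component: ΔE = −sin λ·ΔX + cos λ·ΔY = −(0.111903)(-328.8) + (0.993719)(-536.8) = -496.63 m.
1° of latitude spans 3600 × 31.00 = 111600 m; at latitude φ, 1° of longitude spans that × cos φ = 110137.2 m, so Δλ = -496.63 / 110137.2 × 3600 = -16.233″.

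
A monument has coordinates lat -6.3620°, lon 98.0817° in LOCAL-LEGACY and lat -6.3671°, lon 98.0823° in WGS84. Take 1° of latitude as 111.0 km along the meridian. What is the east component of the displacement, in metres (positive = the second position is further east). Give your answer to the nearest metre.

ΔE = 66 m

Δφ = -6.3671° − -6.3620° = -0.0051°; Δλ = 98.0823° − 98.0817° = +0.0006°.
ΔN = Δφ × 111000 = -566.1 m; ΔE = Δλ × 111000 × cos(-6.3620°) = +0.0006 × 111000 × 0.993842 = 66.2 m.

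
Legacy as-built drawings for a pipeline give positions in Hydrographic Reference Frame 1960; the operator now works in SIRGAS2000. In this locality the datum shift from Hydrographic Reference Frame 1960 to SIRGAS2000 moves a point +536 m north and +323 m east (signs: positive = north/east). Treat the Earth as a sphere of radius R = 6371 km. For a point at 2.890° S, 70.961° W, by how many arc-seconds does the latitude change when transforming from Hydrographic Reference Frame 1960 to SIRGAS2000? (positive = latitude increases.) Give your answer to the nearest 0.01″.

Δφ = 17.35″

On a sphere of radius R, 1 rad of latitude = R, so Δφ = ΔN / R = 536.0 / 6371000 = 8.4131e-05 rad = 17.353″.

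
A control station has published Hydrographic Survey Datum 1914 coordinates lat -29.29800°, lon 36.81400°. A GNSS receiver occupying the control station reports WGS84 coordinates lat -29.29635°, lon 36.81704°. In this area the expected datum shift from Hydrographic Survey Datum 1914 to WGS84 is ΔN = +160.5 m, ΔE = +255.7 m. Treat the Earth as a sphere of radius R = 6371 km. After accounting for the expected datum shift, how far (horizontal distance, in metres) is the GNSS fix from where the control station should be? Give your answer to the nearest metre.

Observed coordinate differences: Δφ = +0.00165°, Δλ = +0.00304°.
Converting to metres (1° lat = 111195 m, cos φ = 0.872086): observed ΔN = 183.5 m, observed ΔE = 294.8 m.
Subtracting the expected shift leaves a residual of 183.5 − (160.5) = 23.0 m north and 294.8 − (255.7) = 39.1 m east.
Residual distance = √(23.0² + 39.1²) = 45.3 m.

45 m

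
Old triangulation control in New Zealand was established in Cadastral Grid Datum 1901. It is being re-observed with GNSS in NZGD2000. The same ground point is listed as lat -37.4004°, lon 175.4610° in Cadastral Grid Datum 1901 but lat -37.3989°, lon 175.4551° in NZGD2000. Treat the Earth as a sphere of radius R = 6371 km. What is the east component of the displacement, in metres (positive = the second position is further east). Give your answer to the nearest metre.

ΔE = -521 m

Δφ = -37.3989° − -37.4004° = +0.0015°; Δλ = 175.4551° − 175.4610° = -0.0059°.
1° along a meridian = πR/180 = 111195 m.
ΔN = Δφ × 111195 = 166.8 m; ΔE = Δλ × 111195 × cos(-37.4004°) = -0.0059 × 111195 × 0.794410 = -521.2 m.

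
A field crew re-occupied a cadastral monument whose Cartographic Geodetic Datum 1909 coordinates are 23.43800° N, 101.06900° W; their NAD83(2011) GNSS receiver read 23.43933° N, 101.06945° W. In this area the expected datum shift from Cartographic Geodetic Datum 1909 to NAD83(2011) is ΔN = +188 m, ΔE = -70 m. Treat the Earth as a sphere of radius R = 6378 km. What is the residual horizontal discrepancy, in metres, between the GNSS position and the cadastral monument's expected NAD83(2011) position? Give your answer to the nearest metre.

47 m

Observed coordinate differences: Δφ = +0.00133°, Δλ = -0.00045°.
Converting to metres (1° lat = 111317 m, cos φ = 0.917491): observed ΔN = 148.1 m, observed ΔE = -46.0 m.
Subtracting the expected shift leaves a residual of 148.1 − (188) = -39.9 m north and -46.0 − (-70) = 24.0 m east.
Residual distance = √((-39.9)² + 24.0²) = 46.6 m.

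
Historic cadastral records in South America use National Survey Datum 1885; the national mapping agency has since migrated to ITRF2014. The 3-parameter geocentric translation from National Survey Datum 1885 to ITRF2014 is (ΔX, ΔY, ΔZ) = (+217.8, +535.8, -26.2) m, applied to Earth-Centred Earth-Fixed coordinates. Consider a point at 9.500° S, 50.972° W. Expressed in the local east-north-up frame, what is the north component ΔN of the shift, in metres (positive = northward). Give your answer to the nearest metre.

At φ = -9.500°, λ = -50.972°: sin φ = -0.165048, cos φ = 0.986286, sin λ = -0.776838, cos λ = 0.629700.
ΔN = −sin φ cos λ·ΔX − sin φ sin λ·ΔY + cos φ·ΔZ = −(-0.165048)(0.629700)(217.8) − (-0.165048)(-0.776838)(535.8) + (0.986286)(-26.2) = -71.90 m.

ΔN = -72 m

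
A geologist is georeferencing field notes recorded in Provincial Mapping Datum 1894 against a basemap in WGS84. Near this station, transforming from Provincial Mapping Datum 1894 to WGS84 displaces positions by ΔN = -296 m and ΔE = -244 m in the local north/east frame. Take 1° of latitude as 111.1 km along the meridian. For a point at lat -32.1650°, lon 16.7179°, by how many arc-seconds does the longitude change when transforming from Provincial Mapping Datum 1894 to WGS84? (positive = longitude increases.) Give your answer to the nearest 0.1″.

At latitude -32.1650°, cos φ = 0.846519.
1° of longitude at this latitude = 111.1 × cos φ = 94.05 km, so Δλ = -244.0 / 94048.2 = -0.0025944° = -9.340″.

Δλ = -9.3″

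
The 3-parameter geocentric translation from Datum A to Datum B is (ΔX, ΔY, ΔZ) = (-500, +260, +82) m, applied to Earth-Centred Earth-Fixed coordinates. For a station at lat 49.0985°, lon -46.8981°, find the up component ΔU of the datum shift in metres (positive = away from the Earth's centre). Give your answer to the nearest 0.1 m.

The local up (radial) axis is (cos φ cos λ, cos φ sin λ, sin φ), giving ΔU = -223.698 − 124.297 + 61.979 = -286.02 m.

ΔU = -286.0 m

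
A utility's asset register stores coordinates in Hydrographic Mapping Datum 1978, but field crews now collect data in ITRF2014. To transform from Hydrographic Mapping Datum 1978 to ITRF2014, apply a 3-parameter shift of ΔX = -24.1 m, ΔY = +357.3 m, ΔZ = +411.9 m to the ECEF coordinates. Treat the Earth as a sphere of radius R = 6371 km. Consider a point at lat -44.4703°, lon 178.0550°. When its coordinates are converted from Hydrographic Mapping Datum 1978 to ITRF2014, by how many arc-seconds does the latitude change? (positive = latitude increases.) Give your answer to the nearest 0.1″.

Δφ = 10.3″

sin φ = -0.700539, cos φ = 0.713614, sin λ = 0.033940, cos λ = -0.999424.
North component: ΔN = −sin φ cos λ·ΔX − sin φ sin λ·ΔY + cos φ·ΔZ = −(-0.700539)(-0.999424)(-24.1) − (-0.700539)(0.033940)(357.3) + (0.713614)(411.9) = 319.31 m.
1° of latitude spans πR/180 = 111195 m, so Δφ = 319.31 / 111195 × 3600 = 10.338″.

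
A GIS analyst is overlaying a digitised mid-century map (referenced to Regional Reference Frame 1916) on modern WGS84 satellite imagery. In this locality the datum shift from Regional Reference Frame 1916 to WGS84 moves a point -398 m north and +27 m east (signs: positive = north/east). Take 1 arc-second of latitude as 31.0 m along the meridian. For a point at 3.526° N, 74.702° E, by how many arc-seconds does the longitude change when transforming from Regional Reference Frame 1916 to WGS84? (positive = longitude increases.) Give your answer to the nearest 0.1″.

Δλ = 0.9″

At latitude 3.526°, cos φ = 0.998107.
1″ of longitude at this latitude = 31.00 × cos φ = 30.9413 m, so Δλ = 27.0 / 30.9413 = 0.873″.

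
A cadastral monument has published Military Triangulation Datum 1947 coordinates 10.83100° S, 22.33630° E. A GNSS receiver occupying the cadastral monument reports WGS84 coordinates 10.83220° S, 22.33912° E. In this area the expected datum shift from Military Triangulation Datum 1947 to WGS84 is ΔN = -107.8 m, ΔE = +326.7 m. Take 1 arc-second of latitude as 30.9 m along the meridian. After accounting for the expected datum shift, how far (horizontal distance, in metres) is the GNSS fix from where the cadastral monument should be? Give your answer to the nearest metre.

32 m

Observed coordinate differences: Δφ = -0.00120°, Δλ = +0.00282°.
Converting to metres (1° lat = 111240 m, cos φ = 0.982186): observed ΔN = -133.5 m, observed ΔE = 308.1 m.
Subtracting the expected shift leaves a residual of -133.5 − (-107.8) = -25.7 m north and 308.1 − (326.7) = -18.6 m east.
Residual distance = √((-25.7)² + (-18.6)²) = 31.7 m.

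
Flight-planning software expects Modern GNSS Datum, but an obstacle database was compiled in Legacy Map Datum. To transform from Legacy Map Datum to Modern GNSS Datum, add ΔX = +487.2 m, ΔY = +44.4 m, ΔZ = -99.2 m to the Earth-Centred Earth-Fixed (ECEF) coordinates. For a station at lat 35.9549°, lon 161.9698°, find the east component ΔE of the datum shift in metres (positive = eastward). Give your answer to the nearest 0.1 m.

At φ = 35.9549°, λ = 161.9698°: sin φ = 0.587148, cos φ = 0.809479, sin λ = 0.309518, cos λ = -0.950894.
ΔE = −sin λ·ΔX + cos λ·ΔY = −(0.309518)·(487.2) + (-0.950894)·(44.4) = -193.02 m.

ΔE = -193.0 m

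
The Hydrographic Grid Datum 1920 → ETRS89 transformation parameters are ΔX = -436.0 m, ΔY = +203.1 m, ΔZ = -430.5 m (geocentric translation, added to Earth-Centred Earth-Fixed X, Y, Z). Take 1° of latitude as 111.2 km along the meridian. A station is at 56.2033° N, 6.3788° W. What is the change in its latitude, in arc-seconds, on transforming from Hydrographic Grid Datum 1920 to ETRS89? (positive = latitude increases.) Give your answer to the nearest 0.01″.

sin φ = 0.831017, cos φ = 0.556248, sin λ = -0.111101, cos λ = 0.993809.
North component: ΔN = −sin φ cos λ·ΔX − sin φ sin λ·ΔY + cos φ·ΔZ = −(0.831017)(0.993809)(-436.0) − (0.831017)(-0.111101)(203.1) + (0.556248)(-430.5) = 139.37 m.
1° of latitude spans 111200 m, so Δφ = 139.37 / 111200 × 3600 = 4.512″.

Δφ = 4.51″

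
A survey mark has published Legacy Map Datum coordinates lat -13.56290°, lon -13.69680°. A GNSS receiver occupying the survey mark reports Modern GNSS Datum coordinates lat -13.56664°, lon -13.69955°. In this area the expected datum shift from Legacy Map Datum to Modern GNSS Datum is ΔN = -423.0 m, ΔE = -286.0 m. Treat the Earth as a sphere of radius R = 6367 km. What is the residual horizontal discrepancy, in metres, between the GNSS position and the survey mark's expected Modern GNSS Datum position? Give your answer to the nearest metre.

13 m

Observed coordinate differences: Δφ = -0.00374°, Δλ = -0.00275°.
Converting to metres (1° lat = 111125 m, cos φ = 0.972113): observed ΔN = -415.6 m, observed ΔE = -297.1 m.
Subtracting the expected shift leaves a residual of -415.6 − (-423.0) = 7.4 m north and -297.1 − (-286.0) = -11.1 m east.
Residual distance = √(7.4² + (-11.1)²) = 13.3 m.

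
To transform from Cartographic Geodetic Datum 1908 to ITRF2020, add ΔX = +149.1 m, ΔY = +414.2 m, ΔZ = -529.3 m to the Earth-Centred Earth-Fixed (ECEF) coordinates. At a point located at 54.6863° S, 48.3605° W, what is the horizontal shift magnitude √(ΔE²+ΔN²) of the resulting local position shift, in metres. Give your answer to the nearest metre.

The local east axis at (φ, λ) is (−sin λ, cos λ, 0), so ΔE = −sin(-48.3605°)·149.1 + cos(-48.3605°)·414.2 = 386.64 m.
The local north axis is (−sin φ cos λ, −sin φ sin λ, cos φ), giving ΔN = 80.840 − 252.591 − 305.963 = -477.71 m.
Horizontal magnitude = √(ΔE² + ΔN²) = √(386.64² + (-477.71)²) = 614.57 m.

615 m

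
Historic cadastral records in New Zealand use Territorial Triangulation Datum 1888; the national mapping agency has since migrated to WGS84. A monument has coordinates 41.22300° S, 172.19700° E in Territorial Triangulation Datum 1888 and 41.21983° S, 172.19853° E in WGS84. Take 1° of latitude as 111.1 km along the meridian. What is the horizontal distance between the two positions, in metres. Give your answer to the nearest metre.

Δφ = -41.21983° − -41.22300° = +0.00317°; Δλ = 172.19853° − 172.19700° = +0.00153°.
ΔN = Δφ × 111100 = 352.2 m; ΔE = Δλ × 111100 × cos(-41.22300°) = +0.00153 × 111100 × 0.752150 = 127.9 m.
Distance = √(ΔE² + ΔN²) = √(127.9² + 352.2²) = 374.7 m.

375 m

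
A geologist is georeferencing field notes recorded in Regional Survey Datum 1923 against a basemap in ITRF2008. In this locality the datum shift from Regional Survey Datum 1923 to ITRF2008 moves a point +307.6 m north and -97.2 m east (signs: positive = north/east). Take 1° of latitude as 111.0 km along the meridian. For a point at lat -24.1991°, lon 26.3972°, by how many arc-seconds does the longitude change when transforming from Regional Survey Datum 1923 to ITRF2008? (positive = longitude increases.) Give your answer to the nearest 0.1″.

Δλ = -3.5″

At latitude -24.1991°, cos φ = 0.912127.
1° of longitude at this latitude = 111.0 × cos φ = 101.25 km, so Δλ = -97.2 / 101246.0 = -0.0009600° = -3.456″.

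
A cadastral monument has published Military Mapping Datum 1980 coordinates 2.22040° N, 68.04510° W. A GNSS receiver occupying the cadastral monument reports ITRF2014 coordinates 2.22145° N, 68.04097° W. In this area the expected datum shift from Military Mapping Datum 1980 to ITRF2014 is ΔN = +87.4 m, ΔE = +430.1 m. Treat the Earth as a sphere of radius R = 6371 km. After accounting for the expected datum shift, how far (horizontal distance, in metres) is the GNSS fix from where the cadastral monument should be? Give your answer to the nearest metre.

41 m

Observed coordinate differences: Δφ = +0.00105°, Δλ = +0.00413°.
Converting to metres (1° lat = 111195 m, cos φ = 0.999249): observed ΔN = 116.8 m, observed ΔE = 458.9 m.
Subtracting the expected shift leaves a residual of 116.8 − (87.4) = 29.4 m north and 458.9 − (430.1) = 28.8 m east.
Residual distance = √(29.4² + 28.8²) = 41.1 m.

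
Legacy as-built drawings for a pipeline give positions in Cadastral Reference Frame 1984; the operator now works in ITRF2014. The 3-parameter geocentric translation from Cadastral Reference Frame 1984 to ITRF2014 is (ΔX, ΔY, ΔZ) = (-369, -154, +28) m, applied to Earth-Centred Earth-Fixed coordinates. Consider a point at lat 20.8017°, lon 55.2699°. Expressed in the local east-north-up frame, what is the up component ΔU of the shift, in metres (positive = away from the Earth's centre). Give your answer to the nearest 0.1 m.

At φ = 20.8017°, λ = 55.2699°: sin φ = 0.355135, cos φ = 0.934815, sin λ = 0.821845, cos λ = 0.569711.
ΔU = cos φ cos λ·ΔX + cos φ sin λ·ΔY + sin φ·ΔZ = (0.934815)(0.569711)(-369) + (0.934815)(0.821845)(-154) + (0.355135)(28) = -304.89 m.

ΔU = -304.9 m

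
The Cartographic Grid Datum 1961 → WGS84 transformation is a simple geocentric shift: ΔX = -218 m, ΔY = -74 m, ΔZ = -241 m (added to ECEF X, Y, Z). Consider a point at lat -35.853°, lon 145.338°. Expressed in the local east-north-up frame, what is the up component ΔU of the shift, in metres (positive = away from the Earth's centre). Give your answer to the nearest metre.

ΔU = 252 m

The local up (radial) axis is (cos φ cos λ, cos φ sin λ, sin φ), giving ΔU = 145.334 − 34.112 + 141.156 = 252.38 m.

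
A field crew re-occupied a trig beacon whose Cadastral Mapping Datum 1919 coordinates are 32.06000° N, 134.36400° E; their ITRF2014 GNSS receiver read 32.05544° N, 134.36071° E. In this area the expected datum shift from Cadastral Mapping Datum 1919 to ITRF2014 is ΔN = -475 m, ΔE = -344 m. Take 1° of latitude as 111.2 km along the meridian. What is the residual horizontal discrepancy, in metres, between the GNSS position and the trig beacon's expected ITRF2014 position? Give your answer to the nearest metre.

47 m

Observed coordinate differences: Δφ = -0.00456°, Δλ = -0.00329°.
Converting to metres (1° lat = 111200 m, cos φ = 0.847493): observed ΔN = -507.1 m, observed ΔE = -310.1 m.
Subtracting the expected shift leaves a residual of -507.1 − (-475) = -32.1 m north and -310.1 − (-344) = 33.9 m east.
Residual distance = √((-32.1)² + 33.9²) = 46.7 m.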